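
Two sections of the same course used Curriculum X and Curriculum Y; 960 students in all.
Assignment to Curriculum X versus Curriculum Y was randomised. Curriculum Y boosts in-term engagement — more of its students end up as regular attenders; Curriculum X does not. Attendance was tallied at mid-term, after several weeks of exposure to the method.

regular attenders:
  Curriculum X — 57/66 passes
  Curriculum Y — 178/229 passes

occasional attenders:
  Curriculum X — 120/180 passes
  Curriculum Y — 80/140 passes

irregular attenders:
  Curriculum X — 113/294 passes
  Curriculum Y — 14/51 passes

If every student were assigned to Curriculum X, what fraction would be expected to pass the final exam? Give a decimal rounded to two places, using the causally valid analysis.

Within every mid-term attendance level Curriculum X has the higher rate, yet pooled Curriculum Y does — Simpson's reversal.
The distribution of mid-term attendance is itself part of what the teaching method does — it is an intermediate outcome. Holding it fixed would remove that part of the effect; the total effect is the pooled difference.
So P(outcome | do(Curriculum X)) is just the pooled rate for Curriculum X: 290/540 = 0.537.

0.54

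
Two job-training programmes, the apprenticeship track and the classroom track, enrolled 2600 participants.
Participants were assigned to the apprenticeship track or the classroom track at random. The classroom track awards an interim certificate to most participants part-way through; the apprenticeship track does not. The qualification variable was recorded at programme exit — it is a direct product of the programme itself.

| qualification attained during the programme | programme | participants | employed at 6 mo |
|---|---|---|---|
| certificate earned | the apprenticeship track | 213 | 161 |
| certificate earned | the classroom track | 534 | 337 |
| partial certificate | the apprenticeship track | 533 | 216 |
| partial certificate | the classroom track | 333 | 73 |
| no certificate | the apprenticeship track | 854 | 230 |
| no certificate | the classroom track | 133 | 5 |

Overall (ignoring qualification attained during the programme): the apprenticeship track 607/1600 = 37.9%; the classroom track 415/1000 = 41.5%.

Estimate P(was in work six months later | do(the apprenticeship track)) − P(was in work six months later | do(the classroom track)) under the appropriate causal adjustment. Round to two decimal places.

The distribution of qualification attained during the programme is itself part of what the programme does — it is an intermediate outcome. Holding it fixed would remove that part of the effect; the total effect is the pooled difference.
The causal difference is the pooled difference: 0.379 − 0.415 = -0.036.

-0.04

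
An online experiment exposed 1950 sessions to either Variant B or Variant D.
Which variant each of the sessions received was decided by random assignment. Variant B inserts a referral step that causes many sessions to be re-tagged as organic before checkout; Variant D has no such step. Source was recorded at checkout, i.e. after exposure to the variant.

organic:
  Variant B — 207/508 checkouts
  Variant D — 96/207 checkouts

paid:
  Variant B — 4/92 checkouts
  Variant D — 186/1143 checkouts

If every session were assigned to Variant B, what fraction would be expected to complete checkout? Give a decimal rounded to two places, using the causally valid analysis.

0.35

Variant D is higher inside every traffic source stratum but Variant B is higher in aggregate. Whether to stratify depends on how traffic source relates to the variant.
Stratifying would compare variants among sessions the variants themselves sorted into traffic source groups — a form of selection on an intermediate. The unconditioned pooled rates give the total causal effect.
So P(outcome | do(Variant B)) is just the pooled rate for Variant B: 211/600 = 0.352.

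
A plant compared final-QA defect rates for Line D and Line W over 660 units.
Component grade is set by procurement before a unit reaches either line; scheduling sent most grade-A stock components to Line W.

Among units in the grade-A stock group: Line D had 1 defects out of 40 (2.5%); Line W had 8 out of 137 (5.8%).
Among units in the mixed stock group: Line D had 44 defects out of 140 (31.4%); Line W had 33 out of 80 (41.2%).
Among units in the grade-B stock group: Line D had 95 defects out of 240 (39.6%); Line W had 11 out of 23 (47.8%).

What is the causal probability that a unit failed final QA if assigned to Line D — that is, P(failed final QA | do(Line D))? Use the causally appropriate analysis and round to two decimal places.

0.27

The stratified and pooled comparisons disagree (Line D wins within each component grade; Line W wins overall), so the answer turns on the causal role of component grade.
Component grade differs across lines for reasons unrelated to any effect of the line itself, and it separately predicts the outcome — a classic confounder. We must compare within component grade levels.
Standardising Line D to the population component grade mix: 0.268·1/40 + 0.333·44/140 + 0.398·95/240 = 0.269.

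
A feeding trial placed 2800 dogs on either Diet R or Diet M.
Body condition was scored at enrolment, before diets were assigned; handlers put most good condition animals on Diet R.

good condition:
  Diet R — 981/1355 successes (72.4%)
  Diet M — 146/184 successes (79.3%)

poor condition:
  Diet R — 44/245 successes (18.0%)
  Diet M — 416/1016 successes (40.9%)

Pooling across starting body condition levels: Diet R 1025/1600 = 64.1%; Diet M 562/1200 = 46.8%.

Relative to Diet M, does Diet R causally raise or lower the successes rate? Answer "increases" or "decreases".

decreases

The stratified and pooled comparisons disagree (Diet M wins within each starting body condition; Diet R wins overall), so the answer turns on the causal role of starting body condition.
The imbalance in starting body condition arose from how dogs were allocated, not from anything the diet did; and starting body condition independently affects the outcome. The pooled gap is confounded — condition on starting body condition.
Within each level — good condition: 72.4% vs 79.3%; poor condition: 18.0% vs 40.9% — Diet M is higher every time.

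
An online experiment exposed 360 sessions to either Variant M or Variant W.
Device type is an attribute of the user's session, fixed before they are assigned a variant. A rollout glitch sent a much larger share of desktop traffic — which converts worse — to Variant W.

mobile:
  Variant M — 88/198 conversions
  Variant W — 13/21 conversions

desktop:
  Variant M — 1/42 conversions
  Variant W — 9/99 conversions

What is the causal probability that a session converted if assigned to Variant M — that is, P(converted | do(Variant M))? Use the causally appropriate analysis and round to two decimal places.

Within every device type level Variant W has the higher rate, yet pooled Variant M does — Simpson's reversal.
Device type satisfies the back-door criterion: it is not a descendant of the variant, and it blocks the spurious path from variant to outcome. Adjusting for it (i.e., using the within-device type rates) gives the causal effect.
Standardising Variant M to the population device type mix: 0.608·88/198 + 0.392·1/42 = 0.280.

0.28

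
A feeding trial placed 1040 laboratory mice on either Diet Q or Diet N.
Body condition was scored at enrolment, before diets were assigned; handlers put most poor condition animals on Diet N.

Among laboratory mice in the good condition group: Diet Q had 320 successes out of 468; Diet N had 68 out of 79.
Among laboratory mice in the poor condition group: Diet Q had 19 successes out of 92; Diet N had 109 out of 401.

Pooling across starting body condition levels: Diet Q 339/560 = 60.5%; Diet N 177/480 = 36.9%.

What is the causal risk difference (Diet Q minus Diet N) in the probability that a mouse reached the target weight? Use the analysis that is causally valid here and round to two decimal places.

-0.12

Starting body condition is set before the diet has any effect — it is not caused by the diet — and it independently drives the outcome. That makes it a confounder, so the causal comparison is within starting body condition levels.
Adjusting over the population distribution of starting body condition: 0.526·(0.684−0.861) + 0.474·(0.207−0.272) = -0.124.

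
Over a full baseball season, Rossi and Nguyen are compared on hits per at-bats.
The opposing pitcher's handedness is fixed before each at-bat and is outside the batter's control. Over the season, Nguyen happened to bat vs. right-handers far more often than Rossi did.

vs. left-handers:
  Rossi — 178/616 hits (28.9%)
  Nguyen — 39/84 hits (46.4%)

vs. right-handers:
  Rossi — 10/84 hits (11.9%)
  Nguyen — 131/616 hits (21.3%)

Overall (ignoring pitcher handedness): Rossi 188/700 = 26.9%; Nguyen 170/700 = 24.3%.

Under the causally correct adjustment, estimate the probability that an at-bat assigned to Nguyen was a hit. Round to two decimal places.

0.34

Pitcher handedness is set before the player has any effect — it is not caused by the player — and it independently drives the outcome. That makes it a confounder, so the causal comparison is within pitcher handedness levels.
Standardising Nguyen to the population pitcher handedness mix: 0.500·39/84 + 0.500·131/616 = 0.338.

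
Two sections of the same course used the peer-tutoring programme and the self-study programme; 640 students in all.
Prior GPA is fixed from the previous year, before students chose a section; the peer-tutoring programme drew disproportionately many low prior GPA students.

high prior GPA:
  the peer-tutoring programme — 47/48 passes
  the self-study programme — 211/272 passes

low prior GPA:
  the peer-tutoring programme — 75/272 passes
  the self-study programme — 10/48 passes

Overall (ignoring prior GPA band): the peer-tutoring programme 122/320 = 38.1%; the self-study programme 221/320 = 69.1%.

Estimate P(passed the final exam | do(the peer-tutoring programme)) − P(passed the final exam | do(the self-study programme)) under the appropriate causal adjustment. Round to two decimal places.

+0.14

Nothing the teaching method does changes prior GPA band; the imbalance is an allocation artefact. With prior GPA band also predicting the outcome, the pooled figure is confounded, and the within-stratum comparison is the causal one.
Adjusting over the population distribution of prior GPA band: 0.500·(0.979−0.776) + 0.500·(0.276−0.208) = +0.135.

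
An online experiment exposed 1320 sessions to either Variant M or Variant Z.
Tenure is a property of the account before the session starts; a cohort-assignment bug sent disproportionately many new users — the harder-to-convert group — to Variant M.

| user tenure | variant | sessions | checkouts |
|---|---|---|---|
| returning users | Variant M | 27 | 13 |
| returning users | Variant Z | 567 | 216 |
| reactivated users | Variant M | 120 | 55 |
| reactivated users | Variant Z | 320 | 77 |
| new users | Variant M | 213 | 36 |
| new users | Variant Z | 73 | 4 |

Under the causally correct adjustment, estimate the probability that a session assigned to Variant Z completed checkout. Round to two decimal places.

0.26

User tenure is set before the variant has any effect — it is not caused by the variant — and it independently drives the outcome. That makes it a confounder, so the causal comparison is within user tenure levels.
Standardising Variant Z to the population user tenure mix: 0.450·216/567 + 0.333·77/320 + 0.217·4/73 = 0.264.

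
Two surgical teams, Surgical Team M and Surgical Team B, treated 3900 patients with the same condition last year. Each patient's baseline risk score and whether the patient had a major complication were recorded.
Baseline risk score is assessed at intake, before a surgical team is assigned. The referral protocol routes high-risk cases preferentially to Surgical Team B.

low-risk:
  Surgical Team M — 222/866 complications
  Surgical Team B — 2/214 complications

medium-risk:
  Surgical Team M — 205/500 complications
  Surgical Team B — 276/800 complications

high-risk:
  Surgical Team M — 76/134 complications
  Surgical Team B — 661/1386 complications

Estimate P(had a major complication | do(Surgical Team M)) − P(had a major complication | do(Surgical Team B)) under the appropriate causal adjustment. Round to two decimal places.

+0.13

The imbalance in baseline risk score arose from how patients were allocated, not from anything the surgical team did; and baseline risk score independently affects the outcome. The pooled gap is confounded — condition on baseline risk score.
Adjusting over the population distribution of baseline risk score: 0.277·(0.256−0.009) + 0.333·(0.410−0.345) + 0.390·(0.567−0.477) = +0.125.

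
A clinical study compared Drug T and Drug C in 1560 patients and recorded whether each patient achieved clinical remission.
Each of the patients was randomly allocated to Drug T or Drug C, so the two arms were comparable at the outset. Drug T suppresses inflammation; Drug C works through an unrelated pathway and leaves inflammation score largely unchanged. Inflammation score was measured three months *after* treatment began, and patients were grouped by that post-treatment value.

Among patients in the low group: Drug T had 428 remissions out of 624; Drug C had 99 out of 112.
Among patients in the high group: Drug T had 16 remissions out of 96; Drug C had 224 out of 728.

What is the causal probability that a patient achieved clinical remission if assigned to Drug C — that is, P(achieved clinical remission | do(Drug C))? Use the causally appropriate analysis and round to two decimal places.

The inflammation score-specific comparison favours Drug C throughout, but the pooled figures favour Drug T. The question is whether to condition on inflammation score.
Stratifying would compare drugs among patients the drugs themselves sorted into inflammation score groups — a form of selection on an intermediate. The unconditioned pooled rates give the total causal effect.
So P(outcome | do(Drug C)) is just the pooled rate for Drug C: 323/840 = 0.385.

0.38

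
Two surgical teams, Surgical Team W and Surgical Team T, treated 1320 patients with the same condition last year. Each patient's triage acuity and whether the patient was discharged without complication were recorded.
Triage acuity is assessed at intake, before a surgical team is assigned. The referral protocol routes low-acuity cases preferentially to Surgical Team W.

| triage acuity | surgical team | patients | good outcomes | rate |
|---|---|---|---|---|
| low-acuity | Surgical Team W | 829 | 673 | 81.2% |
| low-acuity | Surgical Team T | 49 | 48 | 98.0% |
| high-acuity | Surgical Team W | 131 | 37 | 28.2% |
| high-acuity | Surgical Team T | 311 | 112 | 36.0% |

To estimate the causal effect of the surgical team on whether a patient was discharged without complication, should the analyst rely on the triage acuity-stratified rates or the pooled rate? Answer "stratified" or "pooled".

The triage acuity-specific comparison favours Surgical Team T throughout, but the pooled figures favour Surgical Team W. The question is whether to condition on triage acuity.
Nothing the surgical team does changes triage acuity; the imbalance is an allocation artefact. With triage acuity also predicting the outcome, the pooled figure is confounded, and the within-stratum comparison is the causal one.
Within each level — low-acuity: 81.2% vs 98.0%; high-acuity: 28.2% vs 36.0% — Surgical Team T is higher every time.

stratified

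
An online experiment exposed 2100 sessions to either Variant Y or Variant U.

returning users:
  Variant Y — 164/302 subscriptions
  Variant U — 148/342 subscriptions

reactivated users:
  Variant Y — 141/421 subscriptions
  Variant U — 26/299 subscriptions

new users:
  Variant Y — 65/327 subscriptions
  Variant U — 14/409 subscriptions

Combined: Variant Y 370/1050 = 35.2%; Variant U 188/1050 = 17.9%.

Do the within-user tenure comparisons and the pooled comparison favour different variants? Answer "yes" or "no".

no

Within each user tenure level (returning users 54.3% vs 43.3%; reactivated users 33.5% vs 8.7%; new users 19.9% vs 3.4%), Variant Y has the higher rate every time. Pooled: 35.2% vs 17.9% — Variant Y has the higher rate overall. They agree.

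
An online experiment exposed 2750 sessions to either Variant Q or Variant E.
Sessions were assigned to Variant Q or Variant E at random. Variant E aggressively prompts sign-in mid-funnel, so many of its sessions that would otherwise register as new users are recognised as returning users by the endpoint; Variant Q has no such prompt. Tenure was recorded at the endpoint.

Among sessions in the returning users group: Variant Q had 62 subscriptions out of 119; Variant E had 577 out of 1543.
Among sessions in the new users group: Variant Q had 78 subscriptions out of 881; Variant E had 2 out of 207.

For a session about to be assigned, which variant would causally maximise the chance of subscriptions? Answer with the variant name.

Stratifying would compare variants among sessions the variants themselves sorted into user tenure groups — a form of selection on an intermediate. The unconditioned pooled rates give the total causal effect.
Pooled: Variant Q 14.0% vs Variant E 33.1%; Variant E is higher overall.

Variant E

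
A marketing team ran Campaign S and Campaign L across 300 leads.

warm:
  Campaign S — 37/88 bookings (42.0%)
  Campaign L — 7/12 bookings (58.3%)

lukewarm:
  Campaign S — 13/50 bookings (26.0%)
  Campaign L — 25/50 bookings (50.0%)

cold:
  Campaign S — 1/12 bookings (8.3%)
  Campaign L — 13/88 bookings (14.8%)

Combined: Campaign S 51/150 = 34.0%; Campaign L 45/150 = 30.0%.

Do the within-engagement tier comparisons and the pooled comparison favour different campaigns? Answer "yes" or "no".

Within each engagement tier level (warm 42.0% vs 58.3%; lukewarm 26.0% vs 50.0%; cold 8.3% vs 14.8%), Campaign L has the higher rate every time. Pooled: 34.0% vs 30.0% — Campaign S has the higher rate overall. The two comparisons disagree.

yes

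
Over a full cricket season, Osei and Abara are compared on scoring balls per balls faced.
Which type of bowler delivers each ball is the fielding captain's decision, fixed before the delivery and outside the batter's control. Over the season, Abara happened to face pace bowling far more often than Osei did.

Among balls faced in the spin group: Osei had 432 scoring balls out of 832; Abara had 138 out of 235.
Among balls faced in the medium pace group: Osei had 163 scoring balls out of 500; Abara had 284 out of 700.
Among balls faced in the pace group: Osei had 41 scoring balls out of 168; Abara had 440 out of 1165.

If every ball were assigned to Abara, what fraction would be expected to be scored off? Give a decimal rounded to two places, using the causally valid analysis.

Bowling type is set before the player has any effect — it is not caused by the player — and it independently drives the outcome. That makes it a confounder, so the causal comparison is within bowling type levels.
Standardising Abara to the population bowling type mix: 0.296·138/235 + 0.333·284/700 + 0.370·440/1165 = 0.449.

0.45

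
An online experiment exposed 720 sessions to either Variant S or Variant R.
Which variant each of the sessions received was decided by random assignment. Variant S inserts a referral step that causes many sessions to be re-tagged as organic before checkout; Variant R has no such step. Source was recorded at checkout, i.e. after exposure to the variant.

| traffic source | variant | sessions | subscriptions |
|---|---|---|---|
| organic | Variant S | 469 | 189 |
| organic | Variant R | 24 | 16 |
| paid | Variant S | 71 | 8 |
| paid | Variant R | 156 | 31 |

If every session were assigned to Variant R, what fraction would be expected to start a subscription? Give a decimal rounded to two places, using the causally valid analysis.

0.26

Within every traffic source level Variant R has the higher rate, yet pooled Variant S does — Simpson's reversal.
Traffic source here is a post-treatment variable shaped by the variant; conditioning on it would introduce bias rather than remove it. The overall comparison is the causal one.
So P(outcome | do(Variant R)) is just the pooled rate for Variant R: 47/180 = 0.261.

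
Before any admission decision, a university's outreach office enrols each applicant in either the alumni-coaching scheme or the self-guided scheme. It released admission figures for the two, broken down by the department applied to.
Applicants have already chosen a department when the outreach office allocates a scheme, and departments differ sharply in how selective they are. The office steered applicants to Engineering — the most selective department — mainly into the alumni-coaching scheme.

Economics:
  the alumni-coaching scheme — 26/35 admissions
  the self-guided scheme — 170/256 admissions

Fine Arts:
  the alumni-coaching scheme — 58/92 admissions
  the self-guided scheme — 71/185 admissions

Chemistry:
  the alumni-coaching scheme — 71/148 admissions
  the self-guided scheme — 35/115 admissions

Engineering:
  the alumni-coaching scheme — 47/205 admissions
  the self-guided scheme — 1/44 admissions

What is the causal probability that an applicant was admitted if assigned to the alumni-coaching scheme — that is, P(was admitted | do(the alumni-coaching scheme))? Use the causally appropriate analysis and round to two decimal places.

Nothing the outreach scheme does changes department; the imbalance is an allocation artefact. With department also predicting the outcome, the pooled figure is confounded, and the within-stratum comparison is the causal one.
Standardising the alumni-coaching scheme to the population department mix: 0.269·26/35 + 0.256·58/92 + 0.244·71/148 + 0.231·47/205 = 0.532.

0.53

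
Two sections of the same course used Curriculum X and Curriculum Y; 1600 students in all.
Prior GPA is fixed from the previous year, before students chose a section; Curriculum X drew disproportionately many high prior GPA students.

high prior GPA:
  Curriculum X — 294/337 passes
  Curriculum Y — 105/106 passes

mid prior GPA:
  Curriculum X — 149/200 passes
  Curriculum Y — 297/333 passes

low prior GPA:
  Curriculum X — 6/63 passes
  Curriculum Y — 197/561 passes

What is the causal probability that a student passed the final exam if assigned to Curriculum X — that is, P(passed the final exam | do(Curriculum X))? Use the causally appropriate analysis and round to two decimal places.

0.53

Within every prior GPA band level Curriculum Y has the higher rate, yet pooled Curriculum X does — Simpson's reversal.
Prior GPA band is set before the teaching method has any effect — it is not caused by the teaching method — and it independently drives the outcome. That makes it a confounder, so the causal comparison is within prior GPA band levels.
Standardising Curriculum X to the population prior GPA band mix: 0.277·294/337 + 0.333·149/200 + 0.390·6/63 = 0.527.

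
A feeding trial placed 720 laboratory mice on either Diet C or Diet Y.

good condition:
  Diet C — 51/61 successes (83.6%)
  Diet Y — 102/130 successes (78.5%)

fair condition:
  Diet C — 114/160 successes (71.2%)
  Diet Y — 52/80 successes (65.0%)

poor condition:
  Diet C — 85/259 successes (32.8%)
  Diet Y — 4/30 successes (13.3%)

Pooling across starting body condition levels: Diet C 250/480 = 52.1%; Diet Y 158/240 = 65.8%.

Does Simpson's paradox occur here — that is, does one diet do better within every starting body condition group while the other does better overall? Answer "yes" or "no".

yes

Within each starting body condition level (good condition 83.6% vs 78.5%; fair condition 71.2% vs 65.0%; poor condition 32.8% vs 13.3%), Diet C has the higher rate every time. Pooled: 52.1% vs 65.8% — Diet Y has the higher rate overall. The two comparisons disagree.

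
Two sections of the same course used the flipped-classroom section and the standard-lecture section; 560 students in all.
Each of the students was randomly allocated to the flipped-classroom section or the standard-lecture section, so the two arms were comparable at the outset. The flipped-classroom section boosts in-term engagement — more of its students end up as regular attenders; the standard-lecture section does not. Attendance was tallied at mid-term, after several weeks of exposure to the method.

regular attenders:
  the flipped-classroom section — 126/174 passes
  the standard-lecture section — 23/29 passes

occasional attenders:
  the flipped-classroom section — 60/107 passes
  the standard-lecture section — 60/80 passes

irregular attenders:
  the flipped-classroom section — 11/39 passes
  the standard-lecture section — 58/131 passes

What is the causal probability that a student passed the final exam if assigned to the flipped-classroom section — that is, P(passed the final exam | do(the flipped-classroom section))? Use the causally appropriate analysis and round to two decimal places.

0.62

The mid-term attendance-specific comparison favours the standard-lecture section throughout, but the pooled figures favour the flipped-classroom section. The question is whether to condition on mid-term attendance.
The distribution of mid-term attendance is itself part of what the teaching method does — it is an intermediate outcome. Holding it fixed would remove that part of the effect; the total effect is the pooled difference.
So P(outcome | do(the flipped-classroom section)) is just the pooled rate for the flipped-classroom section: 197/320 = 0.616.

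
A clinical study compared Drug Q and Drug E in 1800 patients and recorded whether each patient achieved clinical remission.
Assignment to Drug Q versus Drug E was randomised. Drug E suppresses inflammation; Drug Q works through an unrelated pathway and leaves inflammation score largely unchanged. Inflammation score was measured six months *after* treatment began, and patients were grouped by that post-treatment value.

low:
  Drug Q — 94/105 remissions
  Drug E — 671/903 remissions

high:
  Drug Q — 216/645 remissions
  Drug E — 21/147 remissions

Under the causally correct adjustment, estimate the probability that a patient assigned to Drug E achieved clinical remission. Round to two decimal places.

0.66

The distribution of inflammation score is itself part of what the drug does — it is an intermediate outcome. Holding it fixed would remove that part of the effect; the total effect is the pooled difference.
So P(outcome | do(Drug E)) is just the pooled rate for Drug E: 692/1050 = 0.659.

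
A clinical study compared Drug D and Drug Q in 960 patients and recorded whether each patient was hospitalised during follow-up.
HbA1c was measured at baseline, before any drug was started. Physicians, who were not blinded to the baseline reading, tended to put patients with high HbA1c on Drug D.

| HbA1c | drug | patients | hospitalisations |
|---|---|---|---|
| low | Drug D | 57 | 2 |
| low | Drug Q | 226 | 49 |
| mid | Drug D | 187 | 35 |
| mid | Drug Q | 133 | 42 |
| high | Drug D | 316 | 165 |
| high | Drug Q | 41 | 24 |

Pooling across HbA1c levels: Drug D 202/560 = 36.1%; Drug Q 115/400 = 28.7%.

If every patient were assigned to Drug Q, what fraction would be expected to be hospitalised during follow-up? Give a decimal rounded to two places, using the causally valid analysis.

Within every HbA1c level Drug D has the lower rate, yet pooled Drug Q does — Simpson's reversal.
Nothing the drug does changes HbA1c; the imbalance is an allocation artefact. With HbA1c also predicting the outcome, the pooled figure is confounded, and the within-stratum comparison is the causal one.
Standardising Drug Q to the population HbA1c mix: 0.295·49/226 + 0.333·42/133 + 0.372·24/41 = 0.387.

0.39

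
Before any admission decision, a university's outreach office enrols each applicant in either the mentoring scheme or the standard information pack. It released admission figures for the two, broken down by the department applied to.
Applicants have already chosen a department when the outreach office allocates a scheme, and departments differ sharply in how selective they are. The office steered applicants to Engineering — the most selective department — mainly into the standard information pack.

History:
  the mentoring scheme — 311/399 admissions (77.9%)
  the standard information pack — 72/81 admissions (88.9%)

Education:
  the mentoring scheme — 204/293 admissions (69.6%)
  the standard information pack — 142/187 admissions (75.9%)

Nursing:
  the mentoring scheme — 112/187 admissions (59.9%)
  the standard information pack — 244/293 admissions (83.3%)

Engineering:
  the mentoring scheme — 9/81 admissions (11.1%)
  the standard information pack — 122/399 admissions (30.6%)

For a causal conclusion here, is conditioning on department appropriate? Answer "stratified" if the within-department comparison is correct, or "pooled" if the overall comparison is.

Department satisfies the back-door criterion: it is not a descendant of the outreach scheme, and it blocks the spurious path from outreach scheme to outcome. Adjusting for it (i.e., using the within-department rates) gives the causal effect.
Within each level — History: 77.9% vs 88.9%; Education: 69.6% vs 75.9%; Nursing: 59.9% vs 83.3%; Engineering: 11.1% vs 30.6% — the standard information pack is higher every time.

stratified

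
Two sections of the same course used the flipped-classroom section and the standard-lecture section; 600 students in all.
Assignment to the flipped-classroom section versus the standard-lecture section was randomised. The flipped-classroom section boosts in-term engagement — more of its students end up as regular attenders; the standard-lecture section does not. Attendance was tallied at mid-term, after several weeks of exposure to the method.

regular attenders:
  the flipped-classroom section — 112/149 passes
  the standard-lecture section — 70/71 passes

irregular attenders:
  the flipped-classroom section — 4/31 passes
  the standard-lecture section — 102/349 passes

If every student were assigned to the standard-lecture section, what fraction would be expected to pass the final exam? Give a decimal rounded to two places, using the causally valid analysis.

0.41

The mid-term attendance-specific comparison favours the standard-lecture section throughout, but the pooled figures favour the flipped-classroom section. The question is whether to condition on mid-term attendance.
Because the teaching method influences mid-term attendance, mid-term attendance is a post-treatment mediator, not a confounder. Stratifying on it would bias the estimate; the causal effect is the crude pooled difference.
So P(outcome | do(the standard-lecture section)) is just the pooled rate for the standard-lecture section: 172/420 = 0.410.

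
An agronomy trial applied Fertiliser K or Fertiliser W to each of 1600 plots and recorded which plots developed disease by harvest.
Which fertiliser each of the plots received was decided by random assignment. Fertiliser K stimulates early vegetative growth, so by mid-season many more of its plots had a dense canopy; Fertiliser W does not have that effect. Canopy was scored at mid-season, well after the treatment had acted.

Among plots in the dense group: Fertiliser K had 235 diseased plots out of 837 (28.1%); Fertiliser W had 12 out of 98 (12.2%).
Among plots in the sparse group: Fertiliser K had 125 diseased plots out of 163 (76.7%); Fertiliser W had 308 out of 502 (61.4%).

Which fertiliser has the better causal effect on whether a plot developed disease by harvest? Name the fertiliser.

Fertiliser K

Within every mid-season canopy level Fertiliser W has the lower rate, yet pooled Fertiliser K does — Simpson's reversal.
Mid-season canopy is recorded after the fertiliser and is itself shifted by it — it sits on the causal path from fertiliser to outcome. Conditioning on a mediator would strip out part of the effect we want; the pooled comparison gives the total causal effect.
Pooled: Fertiliser K 36.0% vs Fertiliser W 53.3%; Fertiliser K is lower overall.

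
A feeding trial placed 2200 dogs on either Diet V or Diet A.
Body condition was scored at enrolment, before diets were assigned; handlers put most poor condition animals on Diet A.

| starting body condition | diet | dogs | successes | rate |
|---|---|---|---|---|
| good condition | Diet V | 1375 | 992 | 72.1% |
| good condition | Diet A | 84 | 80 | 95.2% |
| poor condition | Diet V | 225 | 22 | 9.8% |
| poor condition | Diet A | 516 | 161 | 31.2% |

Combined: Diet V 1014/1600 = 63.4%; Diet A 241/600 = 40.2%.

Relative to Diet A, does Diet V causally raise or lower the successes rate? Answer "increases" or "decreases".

decreases

Within every starting body condition level Diet A has the higher rate, yet pooled Diet V does — Simpson's reversal.
Starting body condition satisfies the back-door criterion: it is not a descendant of the diet, and it blocks the spurious path from diet to outcome. Adjusting for it (i.e., using the within-starting body condition rates) gives the causal effect.
Within each level — good condition: 72.1% vs 95.2%; poor condition: 9.8% vs 31.2% — Diet A is higher every time.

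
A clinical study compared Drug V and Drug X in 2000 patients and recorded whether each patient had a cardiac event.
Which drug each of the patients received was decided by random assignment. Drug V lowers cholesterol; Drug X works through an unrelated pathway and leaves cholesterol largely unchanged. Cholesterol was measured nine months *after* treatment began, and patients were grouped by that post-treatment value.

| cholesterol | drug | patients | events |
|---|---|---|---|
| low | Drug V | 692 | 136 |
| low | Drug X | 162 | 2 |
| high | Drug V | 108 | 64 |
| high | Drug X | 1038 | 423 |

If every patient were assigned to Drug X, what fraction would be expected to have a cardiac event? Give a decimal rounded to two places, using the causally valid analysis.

Because the drug influences cholesterol, cholesterol is a post-treatment mediator, not a confounder. Stratifying on it would bias the estimate; the causal effect is the crude pooled difference.
So P(outcome | do(Drug X)) is just the pooled rate for Drug X: 425/1200 = 0.354.

0.35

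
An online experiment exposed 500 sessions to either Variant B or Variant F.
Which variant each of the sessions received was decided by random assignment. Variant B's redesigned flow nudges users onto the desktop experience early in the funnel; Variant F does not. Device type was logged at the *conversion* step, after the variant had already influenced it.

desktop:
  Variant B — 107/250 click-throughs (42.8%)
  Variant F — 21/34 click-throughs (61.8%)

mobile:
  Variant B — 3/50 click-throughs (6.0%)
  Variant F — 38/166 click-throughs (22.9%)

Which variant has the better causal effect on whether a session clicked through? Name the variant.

Device type here is a post-treatment variable shaped by the variant; conditioning on it would introduce bias rather than remove it. The overall comparison is the causal one.
Pooled: Variant B 36.7% vs Variant F 29.5%; Variant B is higher overall.

Variant B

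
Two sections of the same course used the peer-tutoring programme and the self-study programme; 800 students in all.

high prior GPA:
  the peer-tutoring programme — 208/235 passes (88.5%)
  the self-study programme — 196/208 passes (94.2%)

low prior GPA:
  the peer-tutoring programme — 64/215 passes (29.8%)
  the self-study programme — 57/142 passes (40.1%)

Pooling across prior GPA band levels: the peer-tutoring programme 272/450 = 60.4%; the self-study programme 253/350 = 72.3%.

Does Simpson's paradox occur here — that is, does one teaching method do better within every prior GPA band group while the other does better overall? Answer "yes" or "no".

no

Within each prior GPA band level (high prior GPA 88.5% vs 94.2%; low prior GPA 29.8% vs 40.1%), the self-study programme has the higher rate every time. Pooled: 60.4% vs 72.3% — the self-study programme has the higher rate overall. They agree.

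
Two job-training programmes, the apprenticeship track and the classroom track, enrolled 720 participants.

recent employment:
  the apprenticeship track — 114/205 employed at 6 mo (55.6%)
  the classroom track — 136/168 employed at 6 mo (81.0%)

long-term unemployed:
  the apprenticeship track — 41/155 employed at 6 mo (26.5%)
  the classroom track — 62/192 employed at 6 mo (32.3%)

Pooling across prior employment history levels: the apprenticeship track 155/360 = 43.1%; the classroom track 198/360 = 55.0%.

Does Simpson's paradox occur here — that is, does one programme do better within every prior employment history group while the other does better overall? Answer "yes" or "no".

no

Within each prior employment history level (recent employment 55.6% vs 81.0%; long-term unemployed 26.5% vs 32.3%), the classroom track has the higher rate every time. Pooled: 43.1% vs 55.0% — the classroom track has the higher rate overall. They agree.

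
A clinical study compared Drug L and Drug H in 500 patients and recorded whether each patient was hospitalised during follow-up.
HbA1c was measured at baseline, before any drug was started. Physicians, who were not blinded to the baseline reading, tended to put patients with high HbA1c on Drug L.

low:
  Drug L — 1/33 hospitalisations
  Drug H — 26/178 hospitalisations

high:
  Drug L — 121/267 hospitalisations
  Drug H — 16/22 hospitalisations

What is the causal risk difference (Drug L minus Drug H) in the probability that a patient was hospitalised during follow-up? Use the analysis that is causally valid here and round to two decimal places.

-0.21

Within every HbA1c level Drug L has the lower rate, yet pooled Drug H does — Simpson's reversal.
HbA1c satisfies the back-door criterion: it is not a descendant of the drug, and it blocks the spurious path from drug to outcome. Adjusting for it (i.e., using the within-HbA1c rates) gives the causal effect.
Adjusting over the population distribution of HbA1c: 0.422·(0.030−0.146) + 0.578·(0.453−0.727) = -0.207.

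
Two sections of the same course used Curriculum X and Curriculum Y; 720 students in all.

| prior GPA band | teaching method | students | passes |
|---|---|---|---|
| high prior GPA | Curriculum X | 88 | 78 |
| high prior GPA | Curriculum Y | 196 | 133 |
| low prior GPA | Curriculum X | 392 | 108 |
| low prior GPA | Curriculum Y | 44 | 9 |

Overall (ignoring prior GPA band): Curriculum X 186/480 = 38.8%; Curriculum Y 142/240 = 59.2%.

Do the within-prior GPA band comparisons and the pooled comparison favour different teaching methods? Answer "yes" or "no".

Within each prior GPA band level (high prior GPA 88.6% vs 67.9%; low prior GPA 27.6% vs 20.5%), Curriculum X has the higher rate every time. Pooled: 38.8% vs 59.2% — Curriculum Y has the higher rate overall. The two comparisons disagree.

yes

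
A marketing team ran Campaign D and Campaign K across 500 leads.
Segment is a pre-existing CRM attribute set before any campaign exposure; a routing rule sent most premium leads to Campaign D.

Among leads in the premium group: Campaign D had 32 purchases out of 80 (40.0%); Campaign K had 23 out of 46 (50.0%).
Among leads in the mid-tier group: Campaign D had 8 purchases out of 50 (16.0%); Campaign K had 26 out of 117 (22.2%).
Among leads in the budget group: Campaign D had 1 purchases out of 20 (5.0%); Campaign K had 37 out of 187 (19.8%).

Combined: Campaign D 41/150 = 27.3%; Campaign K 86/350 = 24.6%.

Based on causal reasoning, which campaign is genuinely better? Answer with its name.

Campaign K

The stratified and pooled comparisons disagree (Campaign K wins within each customer segment; Campaign D wins overall), so the answer turns on the causal role of customer segment.
Customer segment is set before the campaign has any effect — it is not caused by the campaign — and it independently drives the outcome. That makes it a confounder, so the causal comparison is within customer segment levels.
Within each level — premium: 40.0% vs 50.0%; mid-tier: 16.0% vs 22.2%; budget: 5.0% vs 19.8% — Campaign K is higher every time.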